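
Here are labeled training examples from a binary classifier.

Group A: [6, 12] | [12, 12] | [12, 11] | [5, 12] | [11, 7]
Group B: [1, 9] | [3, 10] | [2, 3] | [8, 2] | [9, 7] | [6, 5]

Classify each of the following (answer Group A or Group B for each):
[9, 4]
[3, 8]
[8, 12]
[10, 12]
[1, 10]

Group B, Group B, Group A, Group A, Group B

The rule appears to be: sum ≥ 17.
Group B: [9, 4], since 9+4 = 13.
Group B: [3, 8], since 3+8 = 11.
Group A: [8, 12], since 8+12 = 20.
Group A: [10, 12], since 10+12 = 22.
Group B: [1, 10], since 1+10 = 11.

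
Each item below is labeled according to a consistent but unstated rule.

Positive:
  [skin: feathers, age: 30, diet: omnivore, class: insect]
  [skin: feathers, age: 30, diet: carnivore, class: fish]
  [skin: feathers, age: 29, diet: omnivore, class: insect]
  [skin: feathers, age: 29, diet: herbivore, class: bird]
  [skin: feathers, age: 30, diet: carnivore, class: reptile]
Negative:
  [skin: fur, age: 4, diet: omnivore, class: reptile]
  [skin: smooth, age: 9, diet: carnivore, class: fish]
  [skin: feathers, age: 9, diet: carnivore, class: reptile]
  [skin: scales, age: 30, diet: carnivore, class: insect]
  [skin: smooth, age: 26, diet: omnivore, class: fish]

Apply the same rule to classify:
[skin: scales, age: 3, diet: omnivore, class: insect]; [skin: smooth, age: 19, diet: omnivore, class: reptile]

The common property of the 'Positive' items is: skin is feathers AND age ≥ 26. No 'Negative' item has it.
[skin: scales, age: 3, diet: omnivore, class: insect]: skin is scales, age = 3, doesn't match → Negative. [skin: smooth, age: 19, diet: omnivore, class: reptile]: skin is smooth, age = 19, doesn't match → Negative.

Negative, Negative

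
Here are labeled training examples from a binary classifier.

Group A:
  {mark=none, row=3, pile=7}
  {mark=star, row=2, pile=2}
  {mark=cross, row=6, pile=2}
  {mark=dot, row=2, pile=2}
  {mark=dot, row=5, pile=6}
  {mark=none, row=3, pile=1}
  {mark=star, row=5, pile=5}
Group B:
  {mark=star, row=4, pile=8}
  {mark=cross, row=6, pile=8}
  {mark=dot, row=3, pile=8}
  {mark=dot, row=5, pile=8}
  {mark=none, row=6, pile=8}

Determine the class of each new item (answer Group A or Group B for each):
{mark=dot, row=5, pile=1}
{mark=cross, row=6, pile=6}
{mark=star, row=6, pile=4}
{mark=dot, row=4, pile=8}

'Group A' ⟺ pile ≤ 7.
{mark=dot, row=5, pile=1} → pile = 1 → Group A.
{mark=cross, row=6, pile=6} → pile = 6 → Group A.
{mark=star, row=6, pile=4} → pile = 4 → Group A.
{mark=dot, row=4, pile=8} → pile = 8 → Group B.

Group A, Group A, Group A, Group B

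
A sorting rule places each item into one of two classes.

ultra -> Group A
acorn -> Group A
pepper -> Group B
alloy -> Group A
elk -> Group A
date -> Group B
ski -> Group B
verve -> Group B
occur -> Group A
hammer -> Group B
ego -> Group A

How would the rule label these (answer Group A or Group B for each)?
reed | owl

Group B, Group A

One predicate separates the groups cleanly: starts with a vowel.
reed: starts with 'r', fails this test → Group B.
owl: starts with 'o', fits → Group A.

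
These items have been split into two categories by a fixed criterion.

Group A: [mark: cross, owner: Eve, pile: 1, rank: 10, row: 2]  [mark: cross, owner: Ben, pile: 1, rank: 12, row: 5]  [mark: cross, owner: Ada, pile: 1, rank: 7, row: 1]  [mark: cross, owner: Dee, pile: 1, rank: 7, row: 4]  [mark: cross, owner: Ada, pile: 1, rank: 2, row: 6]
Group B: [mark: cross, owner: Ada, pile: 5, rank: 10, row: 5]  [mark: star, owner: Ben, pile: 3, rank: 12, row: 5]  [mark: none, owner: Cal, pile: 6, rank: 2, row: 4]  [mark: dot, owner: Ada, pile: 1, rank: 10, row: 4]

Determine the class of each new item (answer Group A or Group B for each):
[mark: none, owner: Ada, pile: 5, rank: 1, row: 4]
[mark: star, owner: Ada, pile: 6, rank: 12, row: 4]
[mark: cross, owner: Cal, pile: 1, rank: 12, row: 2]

Group B, Group B, Group A

The distinguishing property — mark is cross AND pile = 1 — holds for all the 'Group A' cases and none of the 'Group B' cases.
[mark: none, owner: Ada, pile: 5, rank: 1, row: 4]: mark is none, pile = 5, doesn't qualify → Group B. [mark: star, owner: Ada, pile: 6, rank: 12, row: 4]: mark is star, pile = 6, doesn't qualify → Group B. [mark: cross, owner: Cal, pile: 1, rank: 12, row: 2]: mark is cross, pile = 1, fits → Group A.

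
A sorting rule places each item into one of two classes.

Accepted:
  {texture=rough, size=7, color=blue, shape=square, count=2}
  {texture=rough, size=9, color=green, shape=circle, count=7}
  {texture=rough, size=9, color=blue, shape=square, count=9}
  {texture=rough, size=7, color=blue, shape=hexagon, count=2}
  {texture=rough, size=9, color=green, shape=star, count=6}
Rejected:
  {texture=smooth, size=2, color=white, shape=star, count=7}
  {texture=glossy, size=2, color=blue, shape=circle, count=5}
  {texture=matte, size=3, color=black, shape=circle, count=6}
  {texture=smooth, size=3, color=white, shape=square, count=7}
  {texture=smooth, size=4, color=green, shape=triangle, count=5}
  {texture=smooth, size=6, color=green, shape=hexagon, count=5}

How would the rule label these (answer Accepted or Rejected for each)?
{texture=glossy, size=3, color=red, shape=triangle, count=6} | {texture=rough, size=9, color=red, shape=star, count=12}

Rejected, Accepted

One predicate separates the groups cleanly: texture is rough.
{texture=glossy, size=3, color=red, shape=triangle, count=6} → texture is glossy → Rejected.
{texture=rough, size=9, color=red, shape=star, count=12} → texture is rough → Accepted.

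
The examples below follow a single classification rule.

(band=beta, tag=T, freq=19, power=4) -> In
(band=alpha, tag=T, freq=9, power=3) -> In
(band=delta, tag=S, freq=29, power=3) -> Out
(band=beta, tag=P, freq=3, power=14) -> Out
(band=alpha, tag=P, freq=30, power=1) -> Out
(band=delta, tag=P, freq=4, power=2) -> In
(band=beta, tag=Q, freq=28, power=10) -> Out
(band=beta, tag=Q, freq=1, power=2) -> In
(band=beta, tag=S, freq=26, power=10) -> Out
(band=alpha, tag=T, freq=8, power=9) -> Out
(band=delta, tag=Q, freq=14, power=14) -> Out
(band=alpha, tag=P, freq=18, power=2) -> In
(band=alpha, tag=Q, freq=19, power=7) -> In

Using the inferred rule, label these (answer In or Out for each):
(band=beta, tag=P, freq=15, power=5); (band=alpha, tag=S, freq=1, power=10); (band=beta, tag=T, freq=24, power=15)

A rule that fits every label: freq ≤ 19 AND power ≤ 7 — true of each 'In' example, false of each 'Out' one.
(band=beta, tag=P, freq=15, power=5): freq = 15, power = 5, has this property → In. (band=alpha, tag=S, freq=1, power=10): freq = 1, power = 10, does not pass → Out. (band=beta, tag=T, freq=24, power=15): freq = 24, power = 15, does not pass → Out.

In, Out, Out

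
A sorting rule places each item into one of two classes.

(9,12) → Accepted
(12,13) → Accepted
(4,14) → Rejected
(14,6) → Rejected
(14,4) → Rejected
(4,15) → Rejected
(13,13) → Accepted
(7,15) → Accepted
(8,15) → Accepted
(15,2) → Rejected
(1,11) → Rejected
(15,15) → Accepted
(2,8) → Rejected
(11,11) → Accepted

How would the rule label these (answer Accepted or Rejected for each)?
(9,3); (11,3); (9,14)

The pattern is that an item is 'Accepted' exactly when: sum ≥ 21.
(9,3): Rejected (9+3 = 12). (11,3): Rejected (11+3 = 14). (9,14): Accepted (9+14 = 23).

Rejected, Rejected, Accepted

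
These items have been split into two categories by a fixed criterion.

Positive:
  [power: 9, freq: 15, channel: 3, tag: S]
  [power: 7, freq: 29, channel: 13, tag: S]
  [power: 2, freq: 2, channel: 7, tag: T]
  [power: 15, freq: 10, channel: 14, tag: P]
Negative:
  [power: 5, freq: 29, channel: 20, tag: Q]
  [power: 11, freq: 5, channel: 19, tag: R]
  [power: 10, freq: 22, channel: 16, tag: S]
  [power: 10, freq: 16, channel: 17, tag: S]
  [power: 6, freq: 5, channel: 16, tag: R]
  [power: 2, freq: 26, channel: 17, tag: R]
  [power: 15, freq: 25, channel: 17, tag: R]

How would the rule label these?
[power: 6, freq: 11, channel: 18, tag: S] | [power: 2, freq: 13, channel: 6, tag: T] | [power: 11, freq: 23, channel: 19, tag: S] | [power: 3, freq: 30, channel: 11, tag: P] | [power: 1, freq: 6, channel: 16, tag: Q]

Negative, Positive, Negative, Positive, Negative

The simplest hypothesis consistent with all the labels is: channel ≤ 14.
Negative: [power: 6, freq: 11, channel: 18, tag: S], since channel = 18. Positive: [power: 2, freq: 13, channel: 6, tag: T], since channel = 6. Negative: [power: 11, freq: 23, channel: 19, tag: S], since channel = 19. Positive: [power: 3, freq: 30, channel: 11, tag: P], since channel = 11. Negative: [power: 1, freq: 6, channel: 16, tag: Q], since channel = 16.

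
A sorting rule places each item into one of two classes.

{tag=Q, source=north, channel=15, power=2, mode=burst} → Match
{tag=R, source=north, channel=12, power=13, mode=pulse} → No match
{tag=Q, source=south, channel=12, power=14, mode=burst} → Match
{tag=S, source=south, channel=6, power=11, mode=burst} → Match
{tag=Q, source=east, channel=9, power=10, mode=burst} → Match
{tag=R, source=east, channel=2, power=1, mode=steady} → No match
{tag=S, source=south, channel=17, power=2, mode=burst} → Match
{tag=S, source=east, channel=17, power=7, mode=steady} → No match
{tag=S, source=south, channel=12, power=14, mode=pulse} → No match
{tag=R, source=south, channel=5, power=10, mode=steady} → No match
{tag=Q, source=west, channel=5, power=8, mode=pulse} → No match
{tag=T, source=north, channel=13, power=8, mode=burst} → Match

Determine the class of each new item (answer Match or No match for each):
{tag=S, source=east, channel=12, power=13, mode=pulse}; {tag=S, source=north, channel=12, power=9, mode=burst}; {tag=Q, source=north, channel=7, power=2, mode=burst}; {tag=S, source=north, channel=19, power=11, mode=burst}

The classifier is using: mode is burst.
{tag=S, source=east, channel=12, power=13, mode=pulse} — mode is pulse, hence No match.
{tag=S, source=north, channel=12, power=9, mode=burst} — mode is burst, hence Match.
{tag=Q, source=north, channel=7, power=2, mode=burst} — mode is burst, hence Match.
{tag=S, source=north, channel=19, power=11, mode=burst} — mode is burst, hence Match.

No match, Match, Match, Match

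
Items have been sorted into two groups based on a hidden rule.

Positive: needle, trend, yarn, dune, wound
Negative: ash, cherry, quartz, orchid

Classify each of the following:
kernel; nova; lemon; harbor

The rule appears to be: contains 'n'.
kernel → has 'n' → Positive.
nova → has 'n' → Positive.
lemon → has 'n' → Positive.
harbor → no 'n' → Negative.

Positive, Positive, Positive, Negative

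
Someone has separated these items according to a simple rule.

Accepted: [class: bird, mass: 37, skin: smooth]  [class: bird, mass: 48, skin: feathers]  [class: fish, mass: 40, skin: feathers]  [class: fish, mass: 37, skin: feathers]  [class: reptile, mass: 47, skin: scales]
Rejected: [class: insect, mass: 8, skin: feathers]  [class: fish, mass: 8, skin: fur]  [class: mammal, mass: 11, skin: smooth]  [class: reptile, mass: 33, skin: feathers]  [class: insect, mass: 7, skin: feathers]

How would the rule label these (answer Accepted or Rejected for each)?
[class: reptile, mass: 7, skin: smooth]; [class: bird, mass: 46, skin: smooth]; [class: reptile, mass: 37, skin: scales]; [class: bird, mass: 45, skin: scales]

Rejected, Accepted, Accepted, Accepted

The classifier is using: mass ≥ 37.
Rejected: [class: reptile, mass: 7, skin: smooth], since mass = 7.
Accepted: [class: bird, mass: 46, skin: smooth], since mass = 46.
Accepted: [class: reptile, mass: 37, skin: scales], since mass = 37.
Accepted: [class: bird, mass: 45, skin: scales], since mass = 45.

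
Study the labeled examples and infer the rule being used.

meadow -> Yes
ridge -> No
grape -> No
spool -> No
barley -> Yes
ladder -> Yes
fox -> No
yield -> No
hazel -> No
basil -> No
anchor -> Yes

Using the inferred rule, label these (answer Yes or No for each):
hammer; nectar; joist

Yes, Yes, No

All 'Yes' examples share one property — even length — and every 'No' example lacks it.
hammer — length 6, hence Yes. nectar — length 6, hence Yes. joist — length 5, hence No.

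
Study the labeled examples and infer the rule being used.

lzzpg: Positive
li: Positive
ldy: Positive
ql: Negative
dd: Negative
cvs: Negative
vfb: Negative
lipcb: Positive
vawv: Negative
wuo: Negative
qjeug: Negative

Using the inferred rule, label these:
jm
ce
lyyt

Negative, Negative, Positive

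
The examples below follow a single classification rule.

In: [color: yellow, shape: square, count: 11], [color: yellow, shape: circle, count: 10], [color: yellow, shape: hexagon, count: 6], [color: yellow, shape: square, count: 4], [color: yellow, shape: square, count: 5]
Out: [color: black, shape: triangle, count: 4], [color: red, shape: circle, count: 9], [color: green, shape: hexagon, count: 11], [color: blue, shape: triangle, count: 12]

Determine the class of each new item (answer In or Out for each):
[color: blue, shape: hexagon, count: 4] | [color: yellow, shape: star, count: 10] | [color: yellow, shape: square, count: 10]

Out, In, In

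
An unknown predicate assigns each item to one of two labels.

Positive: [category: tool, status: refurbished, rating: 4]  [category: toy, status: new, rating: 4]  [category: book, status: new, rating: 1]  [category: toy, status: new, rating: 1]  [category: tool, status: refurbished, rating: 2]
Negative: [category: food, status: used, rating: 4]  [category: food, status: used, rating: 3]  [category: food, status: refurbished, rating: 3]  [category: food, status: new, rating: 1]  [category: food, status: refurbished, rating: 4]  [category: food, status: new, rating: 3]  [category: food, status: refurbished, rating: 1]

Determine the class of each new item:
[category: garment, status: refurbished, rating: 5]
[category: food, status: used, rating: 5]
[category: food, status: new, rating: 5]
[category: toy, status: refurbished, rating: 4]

Positive, Negative, Negative, Positive

'Positive' ⟺ category is not food.
[category: garment, status: refurbished, rating: 5] → category is garment → Positive.
[category: food, status: used, rating: 5] → category is food → Negative.
[category: food, status: new, rating: 5] → category is food → Negative.
[category: toy, status: refurbished, rating: 4] → category is toy → Positive.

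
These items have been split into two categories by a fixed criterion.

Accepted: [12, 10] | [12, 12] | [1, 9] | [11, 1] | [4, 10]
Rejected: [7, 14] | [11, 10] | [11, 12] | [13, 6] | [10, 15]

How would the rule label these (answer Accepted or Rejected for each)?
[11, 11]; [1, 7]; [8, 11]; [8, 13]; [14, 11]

The rule appears to be: sum is even.
[11, 11]: Accepted (11+11 = 22).
[1, 7]: Accepted (1+7 = 8).
[8, 11]: Rejected (8+11 = 19).
[8, 13]: Rejected (8+13 = 21).
[14, 11]: Rejected (14+11 = 25).

Accepted, Accepted, Rejected, Rejected, Rejected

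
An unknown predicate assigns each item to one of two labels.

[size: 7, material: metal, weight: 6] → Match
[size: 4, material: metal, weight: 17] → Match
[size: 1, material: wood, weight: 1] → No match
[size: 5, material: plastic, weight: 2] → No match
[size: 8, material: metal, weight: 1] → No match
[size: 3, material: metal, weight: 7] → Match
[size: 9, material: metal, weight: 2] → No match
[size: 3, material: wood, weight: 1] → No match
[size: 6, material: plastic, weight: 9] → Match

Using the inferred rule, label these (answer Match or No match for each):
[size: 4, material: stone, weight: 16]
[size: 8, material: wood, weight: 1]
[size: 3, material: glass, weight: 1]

Match, No match, No match

The classifier is using: weight ≥ 6.
[size: 4, material: stone, weight: 16]: Match (weight = 16).
[size: 8, material: wood, weight: 1]: No match (weight = 1).
[size: 3, material: glass, weight: 1]: No match (weight = 1).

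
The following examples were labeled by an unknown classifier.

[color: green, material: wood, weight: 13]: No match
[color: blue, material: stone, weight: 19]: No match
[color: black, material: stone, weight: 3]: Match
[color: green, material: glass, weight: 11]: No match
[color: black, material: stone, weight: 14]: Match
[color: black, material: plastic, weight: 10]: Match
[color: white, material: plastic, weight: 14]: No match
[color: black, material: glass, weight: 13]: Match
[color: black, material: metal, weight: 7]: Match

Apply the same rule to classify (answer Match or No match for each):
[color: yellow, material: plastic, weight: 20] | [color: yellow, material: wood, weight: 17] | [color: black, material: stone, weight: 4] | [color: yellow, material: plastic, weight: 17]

The simplest hypothesis consistent with all the labels is: color is black.
No match: [color: yellow, material: plastic, weight: 20], since color is yellow.
No match: [color: yellow, material: wood, weight: 17], since color is yellow.
Match: [color: black, material: stone, weight: 4], since color is black.
No match: [color: yellow, material: plastic, weight: 17], since color is yellow.

No match, No match, Match, No match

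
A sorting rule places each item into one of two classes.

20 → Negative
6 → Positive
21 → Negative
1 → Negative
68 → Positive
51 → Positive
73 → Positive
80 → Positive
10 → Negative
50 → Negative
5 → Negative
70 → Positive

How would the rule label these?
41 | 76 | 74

Negative, Positive, Positive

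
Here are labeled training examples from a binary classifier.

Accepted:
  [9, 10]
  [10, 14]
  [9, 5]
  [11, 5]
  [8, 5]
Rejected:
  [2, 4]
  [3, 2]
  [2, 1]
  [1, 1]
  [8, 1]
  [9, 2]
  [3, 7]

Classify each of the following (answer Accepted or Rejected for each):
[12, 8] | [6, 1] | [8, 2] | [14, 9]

Accepted, Rejected, Rejected, Accepted

The common property of the 'Accepted' items is: sum ≥ 13. No 'Rejected' item has it.
[12, 8] → 12+8 = 20 → Accepted.
[6, 1] → 6+1 = 7 → Rejected.
[8, 2] → 8+2 = 10 → Rejected.
[14, 9] → 14+9 = 23 → Accepted.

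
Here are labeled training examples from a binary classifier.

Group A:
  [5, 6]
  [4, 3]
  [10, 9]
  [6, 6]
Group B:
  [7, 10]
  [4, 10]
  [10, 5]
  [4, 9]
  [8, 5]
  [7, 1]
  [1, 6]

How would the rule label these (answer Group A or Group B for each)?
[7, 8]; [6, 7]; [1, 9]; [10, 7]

Group A, Group A, Group B, Group B

The pattern is that an item is 'Group A' exactly when: |first − second| ≤ 1.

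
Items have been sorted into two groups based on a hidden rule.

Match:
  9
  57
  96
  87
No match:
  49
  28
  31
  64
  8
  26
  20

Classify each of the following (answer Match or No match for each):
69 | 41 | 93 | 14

Match, No match, Match, No match

Checking candidate rules against both groups, what survives is: multiple of 3.
69 — 69 = 3·23, hence Match. 41 — 41 = 3·13 + 2, hence No match. 93 — 93 = 3·31, hence Match. 14 — 14 = 3·4 + 2, hence No match.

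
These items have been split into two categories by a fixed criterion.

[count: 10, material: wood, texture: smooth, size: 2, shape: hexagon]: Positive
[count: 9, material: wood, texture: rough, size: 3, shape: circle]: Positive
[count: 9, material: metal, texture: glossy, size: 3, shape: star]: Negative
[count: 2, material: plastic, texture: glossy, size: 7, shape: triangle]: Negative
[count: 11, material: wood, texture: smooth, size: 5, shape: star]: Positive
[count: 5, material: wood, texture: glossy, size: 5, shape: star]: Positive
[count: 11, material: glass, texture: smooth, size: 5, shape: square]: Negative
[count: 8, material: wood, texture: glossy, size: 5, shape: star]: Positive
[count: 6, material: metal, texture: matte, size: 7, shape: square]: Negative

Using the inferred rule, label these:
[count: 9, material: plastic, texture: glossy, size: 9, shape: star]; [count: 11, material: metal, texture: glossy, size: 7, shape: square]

Negative, Negative

'Positive' ⟺ material is wood.
[count: 9, material: plastic, texture: glossy, size: 9, shape: star]: material is plastic — does not satisfy this, so Negative. [count: 11, material: metal, texture: glossy, size: 7, shape: square]: material is metal — does not satisfy this, so Negative.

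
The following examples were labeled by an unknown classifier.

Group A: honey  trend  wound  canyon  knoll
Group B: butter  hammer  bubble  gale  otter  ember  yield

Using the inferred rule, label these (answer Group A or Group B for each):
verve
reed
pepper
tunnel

Checking candidate rules against both groups, what survives is: contains 'n'.

Group B, Group B, Group B, Group A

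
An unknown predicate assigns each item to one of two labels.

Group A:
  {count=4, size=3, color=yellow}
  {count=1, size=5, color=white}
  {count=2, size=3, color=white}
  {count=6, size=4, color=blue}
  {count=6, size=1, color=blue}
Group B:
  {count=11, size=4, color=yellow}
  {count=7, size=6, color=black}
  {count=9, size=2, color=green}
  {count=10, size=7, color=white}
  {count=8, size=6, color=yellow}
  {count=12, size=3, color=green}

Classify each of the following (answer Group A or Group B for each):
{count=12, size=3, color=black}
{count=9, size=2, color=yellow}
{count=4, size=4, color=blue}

Group B, Group B, Group A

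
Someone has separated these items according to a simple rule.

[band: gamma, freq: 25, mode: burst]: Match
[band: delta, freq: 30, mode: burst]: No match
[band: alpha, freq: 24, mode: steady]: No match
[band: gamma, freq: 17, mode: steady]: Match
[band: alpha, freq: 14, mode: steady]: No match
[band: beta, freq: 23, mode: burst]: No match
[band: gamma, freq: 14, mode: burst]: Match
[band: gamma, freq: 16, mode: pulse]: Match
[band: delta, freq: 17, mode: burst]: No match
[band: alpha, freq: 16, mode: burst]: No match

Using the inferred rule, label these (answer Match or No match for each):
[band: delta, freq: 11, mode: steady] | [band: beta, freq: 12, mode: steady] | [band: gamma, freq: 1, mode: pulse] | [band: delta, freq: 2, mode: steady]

No match, No match, Match, No match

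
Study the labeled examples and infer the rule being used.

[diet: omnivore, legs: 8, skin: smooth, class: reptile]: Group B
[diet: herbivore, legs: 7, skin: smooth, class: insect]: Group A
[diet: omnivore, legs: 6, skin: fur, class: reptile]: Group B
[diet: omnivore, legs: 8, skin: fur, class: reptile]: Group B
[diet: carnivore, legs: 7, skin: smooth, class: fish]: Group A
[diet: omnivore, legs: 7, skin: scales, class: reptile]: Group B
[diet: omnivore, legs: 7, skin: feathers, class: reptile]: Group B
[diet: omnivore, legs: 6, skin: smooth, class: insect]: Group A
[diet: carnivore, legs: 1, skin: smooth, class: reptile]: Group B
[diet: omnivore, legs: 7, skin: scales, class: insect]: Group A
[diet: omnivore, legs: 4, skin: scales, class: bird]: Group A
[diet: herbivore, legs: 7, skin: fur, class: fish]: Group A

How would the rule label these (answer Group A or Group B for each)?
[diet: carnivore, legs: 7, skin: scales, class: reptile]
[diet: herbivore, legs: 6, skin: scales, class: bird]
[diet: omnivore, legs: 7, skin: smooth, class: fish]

A rule that fits every label: class is not reptile — true of each 'Group A' example, false of each 'Group B' one.
[diet: carnivore, legs: 7, skin: scales, class: reptile] — class is reptile, hence Group B.
[diet: herbivore, legs: 6, skin: scales, class: bird] — class is bird, hence Group A.
[diet: omnivore, legs: 7, skin: smooth, class: fish] — class is fish, hence Group A.

Group B, Group A, Group A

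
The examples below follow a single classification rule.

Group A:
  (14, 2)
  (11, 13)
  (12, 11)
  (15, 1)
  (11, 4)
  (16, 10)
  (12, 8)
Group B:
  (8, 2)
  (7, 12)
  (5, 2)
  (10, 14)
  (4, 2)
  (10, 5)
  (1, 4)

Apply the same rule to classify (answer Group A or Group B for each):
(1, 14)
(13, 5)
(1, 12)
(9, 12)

Group B, Group A, Group B, Group B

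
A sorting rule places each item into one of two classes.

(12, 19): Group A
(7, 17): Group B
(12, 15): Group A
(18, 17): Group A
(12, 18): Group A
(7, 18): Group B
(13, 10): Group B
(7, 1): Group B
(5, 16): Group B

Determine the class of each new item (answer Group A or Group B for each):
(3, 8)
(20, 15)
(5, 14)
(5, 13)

Group B, Group A, Group B, Group B

All 'Group A' examples share one property — first is even — and every 'Group B' example lacks it.
(3, 8) — first 3, hence Group B.
(20, 15) — first 20, hence Group A.
(5, 14) — first 5, hence Group B.
(5, 13) — first 5, hence Group B.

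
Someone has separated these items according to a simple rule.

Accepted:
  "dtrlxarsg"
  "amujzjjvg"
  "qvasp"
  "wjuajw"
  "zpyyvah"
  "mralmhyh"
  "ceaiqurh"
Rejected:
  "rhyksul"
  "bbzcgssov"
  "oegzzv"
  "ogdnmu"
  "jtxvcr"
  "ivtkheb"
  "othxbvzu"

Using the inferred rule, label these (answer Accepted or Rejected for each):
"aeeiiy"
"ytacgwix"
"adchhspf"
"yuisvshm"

Accepted, Accepted, Accepted, Rejected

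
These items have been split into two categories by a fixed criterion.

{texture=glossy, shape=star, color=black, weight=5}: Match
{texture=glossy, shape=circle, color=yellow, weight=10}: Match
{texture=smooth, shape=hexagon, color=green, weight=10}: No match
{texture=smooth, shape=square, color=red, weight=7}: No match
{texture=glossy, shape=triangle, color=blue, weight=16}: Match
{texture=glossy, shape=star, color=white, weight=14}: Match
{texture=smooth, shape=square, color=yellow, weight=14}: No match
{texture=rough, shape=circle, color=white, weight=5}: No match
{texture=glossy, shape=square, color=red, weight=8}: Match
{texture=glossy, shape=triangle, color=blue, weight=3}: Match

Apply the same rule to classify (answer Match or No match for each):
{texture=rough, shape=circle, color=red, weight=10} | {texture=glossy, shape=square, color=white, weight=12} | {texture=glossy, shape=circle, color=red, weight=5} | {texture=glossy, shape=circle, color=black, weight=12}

No match, Match, Match, Match

A rule that fits every label: texture is glossy — true of each 'Match' example, false of each 'No match' one.
{texture=rough, shape=circle, color=red, weight=10} — texture is rough, hence No match. {texture=glossy, shape=square, color=white, weight=12} — texture is glossy, hence Match. {texture=glossy, shape=circle, color=red, weight=5} — texture is glossy, hence Match. {texture=glossy, shape=circle, color=black, weight=12} — texture is glossy, hence Match.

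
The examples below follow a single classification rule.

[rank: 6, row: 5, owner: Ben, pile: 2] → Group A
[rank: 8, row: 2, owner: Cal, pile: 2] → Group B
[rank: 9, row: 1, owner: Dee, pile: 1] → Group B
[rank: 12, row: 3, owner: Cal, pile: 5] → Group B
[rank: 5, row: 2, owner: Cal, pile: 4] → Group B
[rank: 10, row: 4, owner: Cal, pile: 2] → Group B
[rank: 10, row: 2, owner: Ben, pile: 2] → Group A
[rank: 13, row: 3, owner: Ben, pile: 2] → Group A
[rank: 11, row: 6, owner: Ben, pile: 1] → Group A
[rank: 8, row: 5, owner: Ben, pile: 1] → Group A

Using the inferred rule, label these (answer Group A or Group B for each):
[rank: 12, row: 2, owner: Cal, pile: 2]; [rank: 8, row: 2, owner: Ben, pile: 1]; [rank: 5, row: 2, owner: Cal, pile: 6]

The simplest hypothesis consistent with all the labels is: owner is Ben.
[rank: 12, row: 2, owner: Cal, pile: 2] → owner is Cal → Group B. [rank: 8, row: 2, owner: Ben, pile: 1] → owner is Ben → Group A. [rank: 5, row: 2, owner: Cal, pile: 6] → owner is Cal → Group B.

Group B, Group A, Group B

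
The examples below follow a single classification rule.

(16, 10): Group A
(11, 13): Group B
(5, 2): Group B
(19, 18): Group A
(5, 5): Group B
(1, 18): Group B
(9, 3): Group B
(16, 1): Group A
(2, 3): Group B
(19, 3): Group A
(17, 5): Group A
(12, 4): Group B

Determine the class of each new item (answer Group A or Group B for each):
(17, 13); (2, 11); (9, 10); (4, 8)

Group A, Group B, Group B, Group B

Every 'Group A' example satisfies: first ≥ 13. None of the 'Group B' examples do.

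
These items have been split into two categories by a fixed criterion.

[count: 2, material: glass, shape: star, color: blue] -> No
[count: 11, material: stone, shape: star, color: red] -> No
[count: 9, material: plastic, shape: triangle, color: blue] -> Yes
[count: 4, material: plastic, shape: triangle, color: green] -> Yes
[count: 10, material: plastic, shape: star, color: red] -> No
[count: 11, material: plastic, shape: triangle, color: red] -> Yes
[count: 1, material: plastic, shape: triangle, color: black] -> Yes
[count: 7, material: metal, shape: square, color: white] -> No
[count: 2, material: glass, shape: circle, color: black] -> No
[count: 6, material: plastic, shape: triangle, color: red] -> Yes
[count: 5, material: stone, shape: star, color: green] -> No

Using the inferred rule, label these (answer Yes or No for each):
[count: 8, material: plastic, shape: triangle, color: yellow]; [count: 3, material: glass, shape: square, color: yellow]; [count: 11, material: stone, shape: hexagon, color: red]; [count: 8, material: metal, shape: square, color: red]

Yes, No, No, No

Every 'Yes' example satisfies: shape is triangle. None of the 'No' examples do.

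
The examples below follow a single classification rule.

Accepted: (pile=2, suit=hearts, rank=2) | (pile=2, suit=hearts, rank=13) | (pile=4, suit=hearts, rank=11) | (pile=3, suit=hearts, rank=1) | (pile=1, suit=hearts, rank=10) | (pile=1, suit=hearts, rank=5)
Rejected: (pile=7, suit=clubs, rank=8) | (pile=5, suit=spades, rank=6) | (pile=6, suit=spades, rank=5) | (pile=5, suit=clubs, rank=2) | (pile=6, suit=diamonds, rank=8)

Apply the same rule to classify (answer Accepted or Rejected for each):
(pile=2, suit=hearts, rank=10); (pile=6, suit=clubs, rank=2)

Accepted, Rejected

Rule: suit is hearts. This holds for each 'Accepted' example and fails for each 'Rejected' one.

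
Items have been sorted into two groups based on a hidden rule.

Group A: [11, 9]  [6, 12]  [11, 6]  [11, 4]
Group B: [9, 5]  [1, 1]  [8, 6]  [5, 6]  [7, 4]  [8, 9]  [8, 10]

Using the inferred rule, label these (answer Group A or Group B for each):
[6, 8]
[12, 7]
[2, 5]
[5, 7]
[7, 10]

Group B, Group A, Group B, Group B, Group B

The classifier is using: max ≥ 11.
[6, 8]: Group B (max 8).
[12, 7]: Group A (max 12).
[2, 5]: Group B (max 5).
[5, 7]: Group B (max 7).
[7, 10]: Group B (max 10).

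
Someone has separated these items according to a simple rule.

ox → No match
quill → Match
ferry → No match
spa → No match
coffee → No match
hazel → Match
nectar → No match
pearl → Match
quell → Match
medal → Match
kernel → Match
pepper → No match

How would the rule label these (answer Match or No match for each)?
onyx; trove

No match, No match

The pattern is that an item is 'Match' exactly when: contains 'l'.
onyx → no 'l' → No match. trove → no 'l' → No match.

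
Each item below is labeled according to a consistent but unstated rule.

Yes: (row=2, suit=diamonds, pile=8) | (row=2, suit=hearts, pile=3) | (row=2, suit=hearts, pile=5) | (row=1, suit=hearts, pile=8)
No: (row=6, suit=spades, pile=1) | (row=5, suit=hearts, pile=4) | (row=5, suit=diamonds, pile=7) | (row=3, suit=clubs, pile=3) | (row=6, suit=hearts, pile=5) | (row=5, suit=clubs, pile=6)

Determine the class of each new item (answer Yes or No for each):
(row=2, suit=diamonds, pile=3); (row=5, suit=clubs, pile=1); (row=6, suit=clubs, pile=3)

The classifier is using: row ≤ 2.
(row=2, suit=diamonds, pile=3): Yes (row = 2). (row=5, suit=clubs, pile=1): No (row = 5). (row=6, suit=clubs, pile=3): No (row = 6).

Yes, No, No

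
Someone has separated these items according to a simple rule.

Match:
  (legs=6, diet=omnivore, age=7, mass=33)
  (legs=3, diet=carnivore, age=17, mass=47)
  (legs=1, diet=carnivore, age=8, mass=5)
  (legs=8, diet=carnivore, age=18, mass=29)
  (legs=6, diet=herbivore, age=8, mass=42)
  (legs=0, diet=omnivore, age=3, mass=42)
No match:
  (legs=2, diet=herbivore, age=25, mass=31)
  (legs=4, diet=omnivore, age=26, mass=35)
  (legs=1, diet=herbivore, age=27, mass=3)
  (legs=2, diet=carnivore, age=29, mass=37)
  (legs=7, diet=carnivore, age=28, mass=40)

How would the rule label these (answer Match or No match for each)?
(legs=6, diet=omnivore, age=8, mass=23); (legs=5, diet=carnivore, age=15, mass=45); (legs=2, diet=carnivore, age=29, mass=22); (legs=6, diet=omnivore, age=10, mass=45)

A rule that fits every label: age ≤ 18 — true of each 'Match' example, false of each 'No match' one.
(legs=6, diet=omnivore, age=8, mass=23) → age = 8 → Match.
(legs=5, diet=carnivore, age=15, mass=45) → age = 15 → Match.
(legs=2, diet=carnivore, age=29, mass=22) → age = 29 → No match.
(legs=6, diet=omnivore, age=10, mass=45) → age = 10 → Match.

Match, Match, No match, Match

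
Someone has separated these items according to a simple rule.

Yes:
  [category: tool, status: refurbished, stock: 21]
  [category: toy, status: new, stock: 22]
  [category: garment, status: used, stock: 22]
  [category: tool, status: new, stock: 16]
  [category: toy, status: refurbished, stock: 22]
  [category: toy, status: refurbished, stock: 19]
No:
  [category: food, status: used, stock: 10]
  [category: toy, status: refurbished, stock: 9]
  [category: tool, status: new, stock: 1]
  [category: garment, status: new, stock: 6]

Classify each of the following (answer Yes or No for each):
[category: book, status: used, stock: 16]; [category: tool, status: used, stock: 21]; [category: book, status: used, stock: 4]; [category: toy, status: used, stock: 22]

Yes, Yes, No, Yes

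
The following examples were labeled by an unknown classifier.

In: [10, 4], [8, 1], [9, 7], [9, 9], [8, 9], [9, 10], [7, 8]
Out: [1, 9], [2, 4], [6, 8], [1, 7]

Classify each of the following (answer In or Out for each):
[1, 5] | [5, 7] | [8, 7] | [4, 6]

Out, Out, In, Out

Every 'In' example satisfies: first ≥ 7. None of the 'Out' examples do.
Out: [1, 5], since first 1.
Out: [5, 7], since first 5.
In: [8, 7], since first 8.
Out: [4, 6], since first 4.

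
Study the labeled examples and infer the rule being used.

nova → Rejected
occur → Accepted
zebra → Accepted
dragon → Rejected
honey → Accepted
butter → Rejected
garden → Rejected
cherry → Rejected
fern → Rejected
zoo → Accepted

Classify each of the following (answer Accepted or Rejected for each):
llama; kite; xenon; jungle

Accepted, Rejected, Accepted, Rejected

Every 'Accepted' example satisfies: odd length. None of the 'Rejected' examples do.
llama — length 5, hence Accepted.
kite — length 4, hence Rejected.
xenon — length 5, hence Accepted.
jungle — length 6, hence Rejected.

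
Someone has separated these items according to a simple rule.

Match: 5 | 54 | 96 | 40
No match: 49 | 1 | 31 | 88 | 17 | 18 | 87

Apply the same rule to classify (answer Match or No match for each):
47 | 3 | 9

The classifier is using: ≡ 5 (mod 7).
47: 47 mod 7 = 5 — checks out, so Match. 3: 3 mod 7 = 3 — doesn't match, so No match. 9: 9 mod 7 = 2 — doesn't match, so No match.

Match, No match, No match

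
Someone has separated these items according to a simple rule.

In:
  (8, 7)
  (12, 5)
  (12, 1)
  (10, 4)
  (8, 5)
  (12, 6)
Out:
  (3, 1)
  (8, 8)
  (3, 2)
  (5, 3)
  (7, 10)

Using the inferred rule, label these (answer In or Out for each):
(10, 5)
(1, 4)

In, Out

The pattern is that an item is 'In' exactly when: first > second AND first is even.
(10, 5) → 10 > 5, first 10 → In. (1, 4) → 1 < 4, first 1 → Out.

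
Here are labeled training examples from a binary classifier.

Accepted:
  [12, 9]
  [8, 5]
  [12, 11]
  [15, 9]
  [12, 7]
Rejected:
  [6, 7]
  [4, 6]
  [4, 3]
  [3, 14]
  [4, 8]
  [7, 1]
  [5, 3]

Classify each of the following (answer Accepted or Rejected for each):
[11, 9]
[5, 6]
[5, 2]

Accepted, Rejected, Rejected

One predicate separates the groups cleanly: first ≥ 8.
Accepted: [11, 9], since first 11. Rejected: [5, 6], since first 5. Rejected: [5, 2], since first 5.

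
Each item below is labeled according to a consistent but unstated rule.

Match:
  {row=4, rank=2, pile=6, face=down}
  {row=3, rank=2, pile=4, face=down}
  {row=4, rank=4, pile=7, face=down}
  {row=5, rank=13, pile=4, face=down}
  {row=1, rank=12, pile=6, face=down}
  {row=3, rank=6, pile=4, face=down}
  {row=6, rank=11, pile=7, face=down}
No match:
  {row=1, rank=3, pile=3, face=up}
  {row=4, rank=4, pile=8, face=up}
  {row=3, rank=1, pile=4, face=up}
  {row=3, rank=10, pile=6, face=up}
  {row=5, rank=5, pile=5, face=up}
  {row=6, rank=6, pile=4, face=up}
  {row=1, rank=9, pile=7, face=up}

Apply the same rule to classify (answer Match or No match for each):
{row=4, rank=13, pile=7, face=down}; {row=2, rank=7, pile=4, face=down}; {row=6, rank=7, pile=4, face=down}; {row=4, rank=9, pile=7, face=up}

All 'Match' examples share one property — face is down — and every 'No match' example lacks it.
Match: {row=4, rank=13, pile=7, face=down}, since face is down.
Match: {row=2, rank=7, pile=4, face=down}, since face is down.
Match: {row=6, rank=7, pile=4, face=down}, since face is down.
No match: {row=4, rank=9, pile=7, face=up}, since face is up.

Match, Match, Match, No match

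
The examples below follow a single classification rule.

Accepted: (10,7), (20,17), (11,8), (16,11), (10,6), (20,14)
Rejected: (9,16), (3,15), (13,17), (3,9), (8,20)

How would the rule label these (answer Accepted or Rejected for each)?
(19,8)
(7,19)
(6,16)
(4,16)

Accepted, Rejected, Rejected, Rejected

The common property of the 'Accepted' items is: first > second. No 'Rejected' item has it.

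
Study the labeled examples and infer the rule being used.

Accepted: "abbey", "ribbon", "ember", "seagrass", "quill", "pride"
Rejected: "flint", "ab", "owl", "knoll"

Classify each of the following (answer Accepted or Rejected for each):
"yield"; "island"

The common property of the 'Accepted' items is: has ≥ 2 vowels. No 'Rejected' item has it.

Accepted, Accepted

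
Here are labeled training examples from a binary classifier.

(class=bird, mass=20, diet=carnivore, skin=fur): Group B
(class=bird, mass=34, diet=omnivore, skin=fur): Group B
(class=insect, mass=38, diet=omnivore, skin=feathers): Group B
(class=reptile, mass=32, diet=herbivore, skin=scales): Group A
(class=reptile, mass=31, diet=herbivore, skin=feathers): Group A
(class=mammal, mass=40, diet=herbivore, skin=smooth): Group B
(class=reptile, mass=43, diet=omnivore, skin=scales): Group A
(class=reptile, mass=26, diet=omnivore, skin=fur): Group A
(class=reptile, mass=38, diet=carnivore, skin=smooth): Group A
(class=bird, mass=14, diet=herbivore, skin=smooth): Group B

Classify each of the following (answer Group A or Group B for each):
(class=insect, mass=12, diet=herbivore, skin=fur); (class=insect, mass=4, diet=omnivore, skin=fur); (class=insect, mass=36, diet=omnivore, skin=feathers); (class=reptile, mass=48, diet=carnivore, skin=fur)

Group B, Group B, Group B, Group A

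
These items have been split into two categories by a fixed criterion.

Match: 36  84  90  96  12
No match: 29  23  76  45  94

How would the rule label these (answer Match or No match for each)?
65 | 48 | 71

The distinguishing property — multiple of 6 — holds for all the 'Match' cases and none of the 'No match' cases.
No match: 65, since 65 = 6·10 + 5. Match: 48, since 48 = 6·8. No match: 71, since 71 = 6·11 + 5.

No match, Match, No match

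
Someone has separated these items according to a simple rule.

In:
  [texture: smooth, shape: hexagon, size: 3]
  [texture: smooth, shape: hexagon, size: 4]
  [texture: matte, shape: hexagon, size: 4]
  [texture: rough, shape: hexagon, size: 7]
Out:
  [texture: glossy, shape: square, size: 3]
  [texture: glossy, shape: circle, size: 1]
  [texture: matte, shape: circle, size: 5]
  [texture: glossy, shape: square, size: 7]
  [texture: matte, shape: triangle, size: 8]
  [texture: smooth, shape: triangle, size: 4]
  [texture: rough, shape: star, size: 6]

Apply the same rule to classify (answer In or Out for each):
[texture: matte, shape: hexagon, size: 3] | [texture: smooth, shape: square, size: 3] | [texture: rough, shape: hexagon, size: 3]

Every 'In' example satisfies: shape is hexagon. None of the 'Out' examples do.
[texture: matte, shape: hexagon, size: 3] → shape is hexagon → In.
[texture: smooth, shape: square, size: 3] → shape is square → Out.
[texture: rough, shape: hexagon, size: 3] → shape is hexagon → In.

In, Out, In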